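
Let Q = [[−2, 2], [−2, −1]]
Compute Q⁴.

[[−36, 18], [−18, −27]]

Q² = [[0, −6], [6, −3]]
Q³ = [[12, 6], [−6, 15]]
Q⁴ = [[−36, 18], [−18, −27]]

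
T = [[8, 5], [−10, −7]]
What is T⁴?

tr T = 1 and det T = −6, so the characteristic polynomial is λ² − (1)λ + (−6) with roots 3 and −2.
Eigenvectors give P = [[−1, −1], [1, 2]] with P⁻¹ = [[−2, −1], [1, 1]], and T = P·diag(3, −2)·P⁻¹.
Then T⁴ = P·diag(81, 16)·P⁻¹ = [[−81, −16], [81, 32]] · [[−2, −1], [1, 1]] = [[146, 65], [−130, −49]].

[[146, 65], [−130, −49]]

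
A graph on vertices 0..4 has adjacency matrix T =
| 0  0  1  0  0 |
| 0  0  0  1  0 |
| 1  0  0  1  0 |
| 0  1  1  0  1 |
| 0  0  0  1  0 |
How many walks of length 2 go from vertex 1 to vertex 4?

The number of length-2 walks from vertex 1 to vertex 4 is entry (1,4) of T², where T is the adjacency matrix.
T² = [[1, 0, 0, 1, 0], [0, 1, 1, 0, 1], [0, 1, 2, 0, 1], [1, 0, 0, 3, 0], [0, 1, 1, 0, 1]]

1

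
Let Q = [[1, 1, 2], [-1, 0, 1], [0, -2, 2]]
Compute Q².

[[0, -3, 7], [-1, -3, 0], [2, -4, 2]]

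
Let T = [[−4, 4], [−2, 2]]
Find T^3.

[[−16, 16], [−8, 8]]

T^2 = [[8, −8], [4, −4]]
T^3 = [[−16, 16], [−8, 8]]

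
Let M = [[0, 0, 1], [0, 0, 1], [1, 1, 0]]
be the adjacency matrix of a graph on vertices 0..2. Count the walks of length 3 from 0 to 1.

The number of length-3 walks from vertex 0 to vertex 1 is entry (0,1) of M³, where M is the adjacency matrix.
M² = [[1, 1, 0], [1, 1, 0], [0, 0, 2]]
M³ = [[0, 0, 2], [0, 0, 2], [2, 2, 0]]

0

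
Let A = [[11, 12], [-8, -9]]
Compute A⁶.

tr A = 2 and det A = -3, so the characteristic polynomial is λ² − (2)λ + (-3) with roots -1 and 3.
Eigenvectors give P = [[-1, 3], [1, -2]] with P⁻¹ = [[2, 3], [1, 1]], and A = P·diag(-1, 3)·P⁻¹.
Then A⁶ = P·diag(1, 729)·P⁻¹ = [[-1, 2187], [1, -1458]] · [[2, 3], [1, 1]] = [[2185, 2184], [-1456, -1455]].

[[2185, 2184], [-1456, -1455]]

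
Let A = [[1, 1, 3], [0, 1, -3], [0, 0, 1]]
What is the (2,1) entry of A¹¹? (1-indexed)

A = I + N where N = [[0, 1, 3], [0, 0, -3], [0, 0, 0]] is strictly upper-triangular, so N³ = 0.
(I + N)¹¹ = I + 11·N + 55·N² = [[1, 11, -132], [0, 1, -33], [0, 0, 1]].

0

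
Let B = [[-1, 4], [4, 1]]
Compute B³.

B² = [[17, 0], [0, 17]]
B³ = [[-17, 68], [68, 17]]

[[-17, 68], [68, 17]]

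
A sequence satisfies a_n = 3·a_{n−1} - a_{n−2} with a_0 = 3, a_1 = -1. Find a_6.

-309

With companion matrix M = [[3, -1], [1, 0]], [a_n, a_{n−1}]ᵀ = M·[a_{n−1}, a_{n−2}]ᵀ, so [a_6, a_5]ᵀ = M^5·[a_1, a_0]ᵀ.
M^5 = [[144, -55], [55, -21]], giving [a_6, a_5]ᵀ = [[-309], [-118]].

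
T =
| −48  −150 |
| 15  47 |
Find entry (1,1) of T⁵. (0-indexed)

2507

tr T = −1 and det T = −6, so the characteristic polynomial is λ² − (−1)λ + (−6) with roots 2 and −3.
Eigenvectors give P = [[−3, 10], [1, −3]] with P⁻¹ = [[3, 10], [1, 3]], and T = P·diag(2, −3)·P⁻¹.
Then T⁵ = P·diag(32, −243)·P⁻¹ = [[−96, −2430], [32, 729]] · [[3, 10], [1, 3]] = [[−2718, −8250], [825, 2507]].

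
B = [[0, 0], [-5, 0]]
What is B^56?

[[0, 0], [0, 0]]

B is strictly triangular, hence nilpotent: B^2 = 0, so B^56 = 0.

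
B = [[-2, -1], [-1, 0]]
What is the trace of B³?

B² = [[5, 2], [2, 1]]
B³ = [[-12, -5], [-5, -2]]

-14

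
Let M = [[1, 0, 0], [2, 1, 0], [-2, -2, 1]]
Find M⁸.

[[1, 0, 0], [16, 1, 0], [-128, -16, 1]]

M = I + N where N = [[0, 0, 0], [2, 0, 0], [-2, -2, 0]] is strictly lower-triangular, so N³ = 0.
(I + N)⁸ = I + 8·N + 28·N² = [[1, 0, 0], [16, 1, 0], [-128, -16, 1]].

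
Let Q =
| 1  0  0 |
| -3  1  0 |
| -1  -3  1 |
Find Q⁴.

Q = I + N where N = [[0, 0, 0], [-3, 0, 0], [-1, -3, 0]] is strictly lower-triangular, so N³ = 0.
(I + N)⁴ = I + 4·N + 6·N² = [[1, 0, 0], [-12, 1, 0], [50, -12, 1]].

[[1, 0, 0], [-12, 1, 0], [50, -12, 1]]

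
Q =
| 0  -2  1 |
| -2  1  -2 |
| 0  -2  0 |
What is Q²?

[[4, -4, 4], [-2, 9, -4], [4, -2, 4]]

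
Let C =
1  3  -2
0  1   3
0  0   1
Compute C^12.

C = I + N where N = [[0, 3, -2], [0, 0, 3], [0, 0, 0]] is strictly upper-triangular, so N^3 = 0.
(I + N)^12 = I + 12·N + 66·N^2 = [[1, 36, 570], [0, 1, 36], [0, 0, 1]].

[[1, 36, 570], [0, 1, 36], [0, 0, 1]]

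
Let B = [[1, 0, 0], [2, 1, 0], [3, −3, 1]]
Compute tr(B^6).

3

B = I + N where N = [[0, 0, 0], [2, 0, 0], [3, −3, 0]] is strictly lower-triangular, so N^3 = 0.
(I + N)^6 = I + 6·N + 15·N^2 = [[1, 0, 0], [12, 1, 0], [−72, −18, 1]].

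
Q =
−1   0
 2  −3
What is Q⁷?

tr Q = −4 and det Q = 3, so the characteristic polynomial is λ² − (−4)λ + (3) with roots −1 and −3.
Eigenvectors give P = [[−1, 0], [−1, 1]] with P⁻¹ = [[−1, 0], [−1, 1]], and Q = P·diag(−1, −3)·P⁻¹.
Then Q⁷ = P·diag(−1, −2187)·P⁻¹ = [[1, 0], [1, −2187]] · [[−1, 0], [−1, 1]] = [[−1, 0], [2186, −2187]].

[[−1, 0], [2186, −2187]]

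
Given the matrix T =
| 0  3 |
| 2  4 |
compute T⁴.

[[132, 336], [224, 580]]

T² = [[6, 12], [8, 22]]
T³ = [[24, 66], [44, 112]]
T⁴ = [[132, 336], [224, 580]]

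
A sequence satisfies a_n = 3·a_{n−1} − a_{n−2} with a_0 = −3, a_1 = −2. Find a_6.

−123

With companion matrix C = [[3, −1], [1, 0]], [a_n, a_{n−1}]ᵀ = C·[a_{n−1}, a_{n−2}]ᵀ, so [a_6, a_5]ᵀ = C⁵·[a_1, a_0]ᵀ.
C⁵ = [[144, −55], [55, −21]], giving [a_6, a_5]ᵀ = [[−123], [−47]].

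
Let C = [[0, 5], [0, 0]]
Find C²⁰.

[[0, 0], [0, 0]]

C is strictly triangular, hence nilpotent: C² = 0, so C²⁰ = 0.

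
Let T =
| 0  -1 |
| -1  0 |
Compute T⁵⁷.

[[0, -1], [-1, 0]]

T² = I (check: tr T = 0 and det T = -1), so T⁵⁷ = T since 57 is odd.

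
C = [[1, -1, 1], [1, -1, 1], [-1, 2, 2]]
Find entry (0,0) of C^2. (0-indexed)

-1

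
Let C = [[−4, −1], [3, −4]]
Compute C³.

C² = [[13, 8], [−24, 13]]
C³ = [[−28, −45], [135, −28]]

[[−28, −45], [135, −28]]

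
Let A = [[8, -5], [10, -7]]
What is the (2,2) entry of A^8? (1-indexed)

-6049

tr A = 1 and det A = -6, so the characteristic polynomial is λ² − (1)λ + (-6) with roots -2 and 3.
Eigenvectors give P = [[-1, 1], [-2, 1]] with P⁻¹ = [[1, -1], [2, -1]], and A = P·diag(-2, 3)·P⁻¹.
Then A^8 = P·diag(256, 6561)·P⁻¹ = [[-256, 6561], [-512, 6561]] · [[1, -1], [2, -1]] = [[12866, -6305], [12610, -6049]].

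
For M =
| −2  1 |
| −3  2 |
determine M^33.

M² = I (check: tr M = 0 and det M = −1), so M^33 = M since 33 is odd.

[[−2, 1], [−3, 2]]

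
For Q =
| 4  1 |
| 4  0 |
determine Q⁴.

Q² = [[20, 4], [16, 4]]
Q³ = [[96, 20], [80, 16]]
Q⁴ = [[464, 96], [384, 80]]

[[464, 96], [384, 80]]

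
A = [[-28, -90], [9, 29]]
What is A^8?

tr A = 1 and det A = -2, so the characteristic polynomial is λ² − (1)λ + (-2) with roots 2 and -1.
Eigenvectors give P = [[-3, 10], [1, -3]] with P⁻¹ = [[3, 10], [1, 3]], and A = P·diag(2, -1)·P⁻¹.
Then A^8 = P·diag(256, 1)·P⁻¹ = [[-768, 10], [256, -3]] · [[3, 10], [1, 3]] = [[-2294, -7650], [765, 2551]].

[[-2294, -7650], [765, 2551]]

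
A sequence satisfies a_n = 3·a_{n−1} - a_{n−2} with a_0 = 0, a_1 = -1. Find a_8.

With companion matrix T = [[3, -1], [1, 0]], [a_n, a_{n−1}]ᵀ = T·[a_{n−1}, a_{n−2}]ᵀ, so [a_8, a_7]ᵀ = T^7·[a_1, a_0]ᵀ.
T^7 = [[987, -377], [377, -144]], giving [a_8, a_7]ᵀ = [[-987], [-377]].

-987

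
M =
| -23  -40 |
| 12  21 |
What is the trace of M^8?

tr M = -2 and det M = -3, so the characteristic polynomial is λ² − (-2)λ + (-3) with roots 1 and -3.
Eigenvectors give P = [[-5, -2], [3, 1]] with P⁻¹ = [[1, 2], [-3, -5]], and M = P·diag(1, -3)·P⁻¹.
Then M^8 = P·diag(1, 6561)·P⁻¹ = [[-5, -13122], [3, 6561]] · [[1, 2], [-3, -5]] = [[39361, 65600], [-19680, -32799]].

6562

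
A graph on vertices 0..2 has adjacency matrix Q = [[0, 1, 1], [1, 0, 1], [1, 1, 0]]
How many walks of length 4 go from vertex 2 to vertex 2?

The number of length-4 walks from vertex 2 to vertex 2 is entry (2,2) of Q^4, where Q is the adjacency matrix.
Q^2 = [[2, 1, 1], [1, 2, 1], [1, 1, 2]]
Q^3 = [[2, 3, 3], [3, 2, 3], [3, 3, 2]]
Q^4 = [[6, 5, 5], [5, 6, 5], [5, 5, 6]]

6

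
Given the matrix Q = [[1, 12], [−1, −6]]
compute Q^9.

[[57001, 230052], [−19171, −77196]]

tr Q = −5 and det Q = 6, so the characteristic polynomial is λ² − (−5)λ + (6) with roots −2 and −3.
Eigenvectors give P = [[4, 3], [−1, −1]] with P⁻¹ = [[1, 3], [−1, −4]], and Q = P·diag(−2, −3)·P⁻¹.
Then Q^9 = P·diag(−512, −19683)·P⁻¹ = [[−2048, −59049], [512, 19683]] · [[1, 3], [−1, −4]] = [[57001, 230052], [−19171, −77196]].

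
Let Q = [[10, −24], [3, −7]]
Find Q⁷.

[[1144, −3048], [381, −1015]]

tr Q = 3 and det Q = 2, so the characteristic polynomial is λ² − (3)λ + (2) with roots 2 and 1.
Eigenvectors give P = [[3, −8], [1, −3]] with P⁻¹ = [[3, −8], [1, −3]], and Q = P·diag(2, 1)·P⁻¹.
Then Q⁷ = P·diag(128, 1)·P⁻¹ = [[384, −8], [128, −3]] · [[3, −8], [1, −3]] = [[1144, −3048], [381, −1015]].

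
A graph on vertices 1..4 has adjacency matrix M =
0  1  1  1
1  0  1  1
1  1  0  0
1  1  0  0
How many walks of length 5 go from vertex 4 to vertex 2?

29

The number of length-5 walks from vertex 4 to vertex 2 is entry (4,2) of M⁵, where M is the adjacency matrix.
M² = [[3, 2, 1, 1], [2, 3, 1, 1], [1, 1, 2, 2], [1, 1, 2, 2]]
M³ = [[4, 5, 5, 5], [5, 4, 5, 5], [5, 5, 2, 2], [5, 5, 2, 2]]
M⁴ = [[15, 14, 9, 9], [14, 15, 9, 9], [9, 9, 10, 10], [9, 9, 10, 10]]
M⁵ = [[32, 33, 29, 29], [33, 32, 29, 29], [29, 29, 18, 18], [29, 29, 18, 18]]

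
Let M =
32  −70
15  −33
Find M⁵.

tr M = −1 and det M = −6, so the characteristic polynomial is λ² − (−1)λ + (−6) with roots −3 and 2.
Eigenvectors give P = [[−2, 7], [−1, 3]] with P⁻¹ = [[3, −7], [1, −2]], and M = P·diag(−3, 2)·P⁻¹.
Then M⁵ = P·diag(−243, 32)·P⁻¹ = [[486, 224], [243, 96]] · [[3, −7], [1, −2]] = [[1682, −3850], [825, −1893]].

[[1682, −3850], [825, −1893]]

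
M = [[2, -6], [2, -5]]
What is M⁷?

tr M = -3 and det M = 2, so the characteristic polynomial is λ² − (-3)λ + (2) with roots -2 and -1.
Eigenvectors give P = [[-3, 2], [-2, 1]] with P⁻¹ = [[1, -2], [2, -3]], and M = P·diag(-2, -1)·P⁻¹.
Then M⁷ = P·diag(-128, -1)·P⁻¹ = [[384, -2], [256, -1]] · [[1, -2], [2, -3]] = [[380, -762], [254, -509]].

[[380, -762], [254, -509]]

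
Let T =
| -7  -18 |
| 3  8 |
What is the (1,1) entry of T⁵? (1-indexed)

-67

tr T = 1 and det T = -2, so the characteristic polynomial is λ² − (1)λ + (-2) with roots 2 and -1.
Eigenvectors give P = [[-2, -3], [1, 1]] with P⁻¹ = [[1, 3], [-1, -2]], and T = P·diag(2, -1)·P⁻¹.
Then T⁵ = P·diag(32, -1)·P⁻¹ = [[-64, 3], [32, -1]] · [[1, 3], [-1, -2]] = [[-67, -198], [33, 98]].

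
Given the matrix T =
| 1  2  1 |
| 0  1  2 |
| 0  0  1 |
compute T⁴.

[[1, 8, 28], [0, 1, 8], [0, 0, 1]]

T = I + N where N = [[0, 2, 1], [0, 0, 2], [0, 0, 0]] is strictly upper-triangular, so N³ = 0.
(I + N)⁴ = I + 4·N + 6·N² = [[1, 8, 28], [0, 1, 8], [0, 0, 1]].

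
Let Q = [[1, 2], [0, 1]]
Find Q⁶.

[[1, 12], [0, 1]]

Q = I + N where N = [[0, 2], [0, 0]] is strictly upper-triangular, so N² = 0.
(I + N)⁶ = I + 6·N = [[1, 12], [0, 1]].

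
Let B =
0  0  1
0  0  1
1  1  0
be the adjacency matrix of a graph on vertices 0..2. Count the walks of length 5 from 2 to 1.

The number of length-5 walks from vertex 2 to vertex 1 is entry (2,1) of B^5, where B is the adjacency matrix.
B^2 = [[1, 1, 0], [1, 1, 0], [0, 0, 2]]
B^3 = [[0, 0, 2], [0, 0, 2], [2, 2, 0]]
B^4 = [[2, 2, 0], [2, 2, 0], [0, 0, 4]]
B^5 = [[0, 0, 4], [0, 0, 4], [4, 4, 0]]

4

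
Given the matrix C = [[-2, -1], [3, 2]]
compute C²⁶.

[[1, 0], [0, 1]]

C² = I (check: tr C = 0 and det C = -1), so C²⁶ = I since 26 is even.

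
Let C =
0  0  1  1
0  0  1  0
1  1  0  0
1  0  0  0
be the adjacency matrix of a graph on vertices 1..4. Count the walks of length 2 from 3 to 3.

The number of length-2 walks from vertex 3 to vertex 3 is entry (3,3) of C², where C is the adjacency matrix.
C² = [[2, 1, 0, 0], [1, 1, 0, 0], [0, 0, 2, 1], [0, 0, 1, 1]]

2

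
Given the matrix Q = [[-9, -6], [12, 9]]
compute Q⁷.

tr Q = 0 and det Q = -9, so the characteristic polynomial is λ² − (0)λ + (-9) with roots 3 and -3.
Eigenvectors give P = [[-1, -1], [2, 1]] with P⁻¹ = [[1, 1], [-2, -1]], and Q = P·diag(3, -3)·P⁻¹.
Then Q⁷ = P·diag(2187, -2187)·P⁻¹ = [[-2187, 2187], [4374, -2187]] · [[1, 1], [-2, -1]] = [[-6561, -4374], [8748, 6561]].

[[-6561, -4374], [8748, 6561]]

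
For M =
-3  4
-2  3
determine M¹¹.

M² = I (check: tr M = 0 and det M = -1), so M¹¹ = M since 11 is odd.

[[-3, 4], [-2, 3]]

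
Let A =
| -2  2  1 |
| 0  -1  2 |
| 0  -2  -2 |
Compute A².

[[4, -8, 0], [0, -3, -6], [0, 6, 0]]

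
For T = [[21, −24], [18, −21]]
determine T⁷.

tr T = 0 and det T = −9, so the characteristic polynomial is λ² − (0)λ + (−9) with roots −3 and 3.
Eigenvectors give P = [[1, 4], [1, 3]] with P⁻¹ = [[−3, 4], [1, −1]], and T = P·diag(−3, 3)·P⁻¹.
Then T⁷ = P·diag(−2187, 2187)·P⁻¹ = [[−2187, 8748], [−2187, 6561]] · [[−3, 4], [1, −1]] = [[15309, −17496], [13122, −15309]].

[[15309, −17496], [13122, −15309]]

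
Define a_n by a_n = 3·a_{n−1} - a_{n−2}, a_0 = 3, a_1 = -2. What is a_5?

-173

With companion matrix A = [[3, -1], [1, 0]], [a_n, a_{n−1}]ᵀ = A·[a_{n−1}, a_{n−2}]ᵀ, so [a_5, a_4]ᵀ = A^4·[a_1, a_0]ᵀ.
A^4 = [[55, -21], [21, -8]], giving [a_5, a_4]ᵀ = [[-173], [-66]].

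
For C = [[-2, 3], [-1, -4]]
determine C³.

[[16, 75], [-25, -34]]

C² = [[1, -18], [6, 13]]
C³ = [[16, 75], [-25, -34]]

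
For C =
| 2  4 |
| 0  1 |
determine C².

[[4, 12], [0, 1]]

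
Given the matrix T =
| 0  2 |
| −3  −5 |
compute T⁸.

tr T = −5 and det T = 6, so the characteristic polynomial is λ² − (−5)λ + (6) with roots −2 and −3.
Eigenvectors give P = [[−1, −2], [1, 3]] with P⁻¹ = [[−3, −2], [1, 1]], and T = P·diag(−2, −3)·P⁻¹.
Then T⁸ = P·diag(256, 6561)·P⁻¹ = [[−256, −13122], [256, 19683]] · [[−3, −2], [1, 1]] = [[−12354, −12610], [18915, 19171]].

[[−12354, −12610], [18915, 19171]]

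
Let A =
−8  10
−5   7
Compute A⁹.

tr A = −1 and det A = −6, so the characteristic polynomial is λ² − (−1)λ + (−6) with roots 2 and −3.
Eigenvectors give P = [[1, 2], [1, 1]] with P⁻¹ = [[−1, 2], [1, −1]], and A = P·diag(2, −3)·P⁻¹.
Then A⁹ = P·diag(512, −19683)·P⁻¹ = [[512, −39366], [512, −19683]] · [[−1, 2], [1, −1]] = [[−39878, 40390], [−20195, 20707]].

[[−39878, 40390], [−20195, 20707]]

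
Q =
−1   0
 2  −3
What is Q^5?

[[−1, 0], [242, −243]]

tr Q = −4 and det Q = 3, so the characteristic polynomial is λ² − (−4)λ + (3) with roots −1 and −3.
Eigenvectors give P = [[1, 0], [1, 1]] with P⁻¹ = [[1, 0], [−1, 1]], and Q = P·diag(−1, −3)·P⁻¹.
Then Q^5 = P·diag(−1, −243)·P⁻¹ = [[−1, 0], [−1, −243]] · [[1, 0], [−1, 1]] = [[−1, 0], [242, −243]].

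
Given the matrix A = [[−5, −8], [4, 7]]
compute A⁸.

[[−6559, −13120], [6560, 13121]]

tr A = 2 and det A = −3, so the characteristic polynomial is λ² − (2)λ + (−3) with roots 3 and −1.
Eigenvectors give P = [[1, −2], [−1, 1]] with P⁻¹ = [[−1, −2], [−1, −1]], and A = P·diag(3, −1)·P⁻¹.
Then A⁸ = P·diag(6561, 1)·P⁻¹ = [[6561, −2], [−6561, 1]] · [[−1, −2], [−1, −1]] = [[−6559, −13120], [6560, 13121]].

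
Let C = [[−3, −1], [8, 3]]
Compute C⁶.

[[1, 0], [0, 1]]

C² = I (check: tr C = 0 and det C = −1), so C⁶ = I since 6 is even.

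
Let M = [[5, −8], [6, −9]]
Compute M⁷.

tr M = −4 and det M = 3, so the characteristic polynomial is λ² − (−4)λ + (3) with roots −3 and −1.
Eigenvectors give P = [[1, −4], [1, −3]] with P⁻¹ = [[−3, 4], [−1, 1]], and M = P·diag(−3, −1)·P⁻¹.
Then M⁷ = P·diag(−2187, −1)·P⁻¹ = [[−2187, 4], [−2187, 3]] · [[−3, 4], [−1, 1]] = [[6557, −8744], [6558, −8745]].

[[6557, −8744], [6558, −8745]]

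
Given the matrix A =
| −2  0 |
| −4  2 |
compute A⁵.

tr A = 0 and det A = −4, so the characteristic polynomial is λ² − (0)λ + (−4) with roots 2 and −2.
Eigenvectors give P = [[0, 1], [1, 1]] with P⁻¹ = [[−1, 1], [1, 0]], and A = P·diag(2, −2)·P⁻¹.
Then A⁵ = P·diag(32, −32)·P⁻¹ = [[0, −32], [32, −32]] · [[−1, 1], [1, 0]] = [[−32, 0], [−64, 32]].

[[−32, 0], [−64, 32]]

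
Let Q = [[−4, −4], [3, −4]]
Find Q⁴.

Q² = [[4, 32], [−24, 4]]
Q³ = [[80, −144], [108, 80]]
Q⁴ = [[−752, 256], [−192, −752]]

[[−752, 256], [−192, −752]]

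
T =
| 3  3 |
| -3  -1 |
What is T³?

T² = [[0, 6], [-6, -8]]
T³ = [[-18, -6], [6, -10]]

[[-18, -6], [6, -10]]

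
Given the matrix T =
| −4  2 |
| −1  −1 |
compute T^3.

[[−46, 38], [−19, 11]]

tr T = −5 and det T = 6, so the characteristic polynomial is λ² − (−5)λ + (6) with roots −3 and −2.
Eigenvectors give P = [[−2, −1], [−1, −1]] with P⁻¹ = [[−1, 1], [1, −2]], and T = P·diag(−3, −2)·P⁻¹.
Then T^3 = P·diag(−27, −8)·P⁻¹ = [[54, 8], [27, 8]] · [[−1, 1], [1, −2]] = [[−46, 38], [−19, 11]].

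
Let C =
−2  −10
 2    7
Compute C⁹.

tr C = 5 and det C = 6, so the characteristic polynomial is λ² − (5)λ + (6) with roots 3 and 2.
Eigenvectors give P = [[−2, 5], [1, −2]] with P⁻¹ = [[2, 5], [1, 2]], and C = P·diag(3, 2)·P⁻¹.
Then C⁹ = P·diag(19683, 512)·P⁻¹ = [[−39366, 2560], [19683, −1024]] · [[2, 5], [1, 2]] = [[−76172, −191710], [38342, 96367]].

[[−76172, −191710], [38342, 96367]]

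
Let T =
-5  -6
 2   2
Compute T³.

tr T = -3 and det T = 2, so the characteristic polynomial is λ² − (-3)λ + (2) with roots -2 and -1.
Eigenvectors give P = [[-2, -3], [1, 2]] with P⁻¹ = [[-2, -3], [1, 2]], and T = P·diag(-2, -1)·P⁻¹.
Then T³ = P·diag(-8, -1)·P⁻¹ = [[16, 3], [-8, -2]] · [[-2, -3], [1, 2]] = [[-29, -42], [14, 20]].

[[-29, -42], [14, 20]]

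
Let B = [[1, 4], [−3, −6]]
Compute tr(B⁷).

−2315

tr B = −5 and det B = 6, so the characteristic polynomial is λ² − (−5)λ + (6) with roots −3 and −2.
Eigenvectors give P = [[−1, 4], [1, −3]] with P⁻¹ = [[3, 4], [1, 1]], and B = P·diag(−3, −2)·P⁻¹.
Then B⁷ = P·diag(−2187, −128)·P⁻¹ = [[2187, −512], [−2187, 384]] · [[3, 4], [1, 1]] = [[6049, 8236], [−6177, −8364]].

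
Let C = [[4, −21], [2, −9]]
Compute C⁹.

[[114514, −402591], [38342, −134709]]

tr C = −5 and det C = 6, so the characteristic polynomial is λ² − (−5)λ + (6) with roots −3 and −2.
Eigenvectors give P = [[−3, −7], [−1, −2]] with P⁻¹ = [[2, −7], [−1, 3]], and C = P·diag(−3, −2)·P⁻¹.
Then C⁹ = P·diag(−19683, −512)·P⁻¹ = [[59049, 3584], [19683, 1024]] · [[2, −7], [−1, 3]] = [[114514, −402591], [38342, −134709]].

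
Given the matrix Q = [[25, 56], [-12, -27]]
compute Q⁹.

[[118105, 275576], [-59052, -137787]]

tr Q = -2 and det Q = -3, so the characteristic polynomial is λ² − (-2)λ + (-3) with roots -3 and 1.
Eigenvectors give P = [[-2, 7], [1, -3]] with P⁻¹ = [[3, 7], [1, 2]], and Q = P·diag(-3, 1)·P⁻¹.
Then Q⁹ = P·diag(-19683, 1)·P⁻¹ = [[39366, 7], [-19683, -3]] · [[3, 7], [1, 2]] = [[118105, 275576], [-59052, -137787]].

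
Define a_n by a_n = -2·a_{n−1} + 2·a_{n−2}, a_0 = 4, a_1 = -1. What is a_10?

26272

With companion matrix B = [[-2, 2], [1, 0]], [a_n, a_{n−1}]ᵀ = B·[a_{n−1}, a_{n−2}]ᵀ, so [a_10, a_9]ᵀ = B⁹·[a_1, a_0]ᵀ.
B⁹ = [[-6688, 4896], [2448, -1792]], giving [a_10, a_9]ᵀ = [[26272], [-9616]].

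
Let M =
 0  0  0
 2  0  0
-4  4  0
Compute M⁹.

M is strictly triangular, hence nilpotent: M³ = 0, so M⁹ = 0.

[[0, 0, 0], [0, 0, 0], [0, 0, 0]]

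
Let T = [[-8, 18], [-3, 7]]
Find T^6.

tr T = -1 and det T = -2, so the characteristic polynomial is λ² − (-1)λ + (-2) with roots 1 and -2.
Eigenvectors give P = [[2, 3], [1, 1]] with P⁻¹ = [[-1, 3], [1, -2]], and T = P·diag(1, -2)·P⁻¹.
Then T^6 = P·diag(1, 64)·P⁻¹ = [[2, 192], [1, 64]] · [[-1, 3], [1, -2]] = [[190, -378], [63, -125]].

[[190, -378], [63, -125]]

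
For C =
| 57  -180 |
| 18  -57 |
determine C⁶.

[[729, 0], [0, 729]]

tr C = 0 and det C = -9, so the characteristic polynomial is λ² − (0)λ + (-9) with roots 3 and -3.
Eigenvectors give P = [[10, -3], [3, -1]] with P⁻¹ = [[1, -3], [3, -10]], and C = P·diag(3, -3)·P⁻¹.
Then C⁶ = P·diag(729, 729)·P⁻¹ = [[7290, -2187], [2187, -729]] · [[1, -3], [3, -10]] = [[729, 0], [0, 729]].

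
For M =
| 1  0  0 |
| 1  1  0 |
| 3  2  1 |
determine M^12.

M = I + N where N = [[0, 0, 0], [1, 0, 0], [3, 2, 0]] is strictly lower-triangular, so N^3 = 0.
(I + N)^12 = I + 12·N + 66·N^2 = [[1, 0, 0], [12, 1, 0], [168, 24, 1]].

[[1, 0, 0], [12, 1, 0], [168, 24, 1]]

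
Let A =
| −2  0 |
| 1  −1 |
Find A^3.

tr A = −3 and det A = 2, so the characteristic polynomial is λ² − (−3)λ + (2) with roots −2 and −1.
Eigenvectors give P = [[−1, 0], [1, 1]] with P⁻¹ = [[−1, 0], [1, 1]], and A = P·diag(−2, −1)·P⁻¹.
Then A^3 = P·diag(−8, −1)·P⁻¹ = [[8, 0], [−8, −1]] · [[−1, 0], [1, 1]] = [[−8, 0], [7, −1]].

[[−8, 0], [7, −1]]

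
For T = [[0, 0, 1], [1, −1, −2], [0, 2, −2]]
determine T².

[[0, 2, −2], [−1, −3, 7], [2, −6, 0]]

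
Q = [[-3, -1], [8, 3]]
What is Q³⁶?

[[1, 0], [0, 1]]

Q² = I (check: tr Q = 0 and det Q = -1), so Q³⁶ = I since 36 is even.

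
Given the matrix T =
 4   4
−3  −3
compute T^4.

T² = T (a projection; rank 1, trace 1), so T^4 = T.

[[4, 4], [−3, −3]]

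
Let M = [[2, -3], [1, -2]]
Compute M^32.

[[1, 0], [0, 1]]

M² = I (check: tr M = 0 and det M = -1), so M^32 = I since 32 is even.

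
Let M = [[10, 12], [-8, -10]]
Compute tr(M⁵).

0

tr M = 0 and det M = -4, so the characteristic polynomial is λ² − (0)λ + (-4) with roots -2 and 2.
Eigenvectors give P = [[-1, 3], [1, -2]] with P⁻¹ = [[2, 3], [1, 1]], and M = P·diag(-2, 2)·P⁻¹.
Then M⁵ = P·diag(-32, 32)·P⁻¹ = [[32, 96], [-32, -64]] · [[2, 3], [1, 1]] = [[160, 192], [-128, -160]].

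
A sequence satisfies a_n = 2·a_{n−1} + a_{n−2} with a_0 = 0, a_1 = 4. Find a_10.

9512

With companion matrix M = [[2, 1], [1, 0]], [a_n, a_{n−1}]ᵀ = M·[a_{n−1}, a_{n−2}]ᵀ, so [a_10, a_9]ᵀ = M⁹·[a_1, a_0]ᵀ.
M⁹ = [[2378, 985], [985, 408]], giving [a_10, a_9]ᵀ = [[9512], [3940]].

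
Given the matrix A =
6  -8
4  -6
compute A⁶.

[[64, 0], [0, 64]]

tr A = 0 and det A = -4, so the characteristic polynomial is λ² − (0)λ + (-4) with roots -2 and 2.
Eigenvectors give P = [[1, 2], [1, 1]] with P⁻¹ = [[-1, 2], [1, -1]], and A = P·diag(-2, 2)·P⁻¹.
Then A⁶ = P·diag(64, 64)·P⁻¹ = [[64, 128], [64, 64]] · [[-1, 2], [1, -1]] = [[64, 0], [0, 64]].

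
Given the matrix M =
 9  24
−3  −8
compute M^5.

[[9, 24], [−3, −8]]

M² = M (a projection; rank 1, trace 1), so M^5 = M.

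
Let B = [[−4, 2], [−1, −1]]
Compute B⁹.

tr B = −5 and det B = 6, so the characteristic polynomial is λ² − (−5)λ + (6) with roots −3 and −2.
Eigenvectors give P = [[−2, 1], [−1, 1]] with P⁻¹ = [[−1, 1], [−1, 2]], and B = P·diag(−3, −2)·P⁻¹.
Then B⁹ = P·diag(−19683, −512)·P⁻¹ = [[39366, −512], [19683, −512]] · [[−1, 1], [−1, 2]] = [[−38854, 38342], [−19171, 18659]].

[[−38854, 38342], [−19171, 18659]]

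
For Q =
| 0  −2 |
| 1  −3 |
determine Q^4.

[[−14, 30], [−15, 31]]

tr Q = −3 and det Q = 2, so the characteristic polynomial is λ² − (−3)λ + (2) with roots −1 and −2.
Eigenvectors give P = [[2, 1], [1, 1]] with P⁻¹ = [[1, −1], [−1, 2]], and Q = P·diag(−1, −2)·P⁻¹.
Then Q^4 = P·diag(1, 16)·P⁻¹ = [[2, 16], [1, 16]] · [[1, −1], [−1, 2]] = [[−14, 30], [−15, 31]].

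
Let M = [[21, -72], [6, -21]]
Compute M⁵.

tr M = 0 and det M = -9, so the characteristic polynomial is λ² − (0)λ + (-9) with roots -3 and 3.
Eigenvectors give P = [[3, 4], [1, 1]] with P⁻¹ = [[-1, 4], [1, -3]], and M = P·diag(-3, 3)·P⁻¹.
Then M⁵ = P·diag(-243, 243)·P⁻¹ = [[-729, 972], [-243, 243]] · [[-1, 4], [1, -3]] = [[1701, -5832], [486, -1701]].

[[1701, -5832], [486, -1701]]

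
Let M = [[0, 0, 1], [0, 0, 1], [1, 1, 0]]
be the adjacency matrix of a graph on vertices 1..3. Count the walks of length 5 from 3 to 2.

4

The number of length-5 walks from vertex 3 to vertex 2 is entry (3,2) of M^5, where M is the adjacency matrix.
M^2 = [[1, 1, 0], [1, 1, 0], [0, 0, 2]]
M^3 = [[0, 0, 2], [0, 0, 2], [2, 2, 0]]
M^4 = [[2, 2, 0], [2, 2, 0], [0, 0, 4]]
M^5 = [[0, 0, 4], [0, 0, 4], [4, 4, 0]]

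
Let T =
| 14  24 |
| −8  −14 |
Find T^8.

tr T = 0 and det T = −4, so the characteristic polynomial is λ² − (0)λ + (−4) with roots −2 and 2.
Eigenvectors give P = [[−3, −2], [2, 1]] with P⁻¹ = [[1, 2], [−2, −3]], and T = P·diag(−2, 2)·P⁻¹.
Then T^8 = P·diag(256, 256)·P⁻¹ = [[−768, −512], [512, 256]] · [[1, 2], [−2, −3]] = [[256, 0], [0, 256]].

[[256, 0], [0, 256]]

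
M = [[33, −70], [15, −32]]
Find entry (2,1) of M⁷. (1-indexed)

tr M = 1 and det M = −6, so the characteristic polynomial is λ² − (1)λ + (−6) with roots 3 and −2.
Eigenvectors give P = [[−7, 2], [−3, 1]] with P⁻¹ = [[−1, 2], [−3, 7]], and M = P·diag(3, −2)·P⁻¹.
Then M⁷ = P·diag(2187, −128)·P⁻¹ = [[−15309, −256], [−6561, −128]] · [[−1, 2], [−3, 7]] = [[16077, −32410], [6945, −14018]].

6945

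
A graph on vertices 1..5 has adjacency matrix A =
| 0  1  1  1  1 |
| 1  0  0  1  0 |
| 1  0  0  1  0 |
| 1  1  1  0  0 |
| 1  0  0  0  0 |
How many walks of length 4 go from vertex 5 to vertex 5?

The number of length-4 walks from vertex 5 to vertex 5 is entry (5,5) of A⁴, where A is the adjacency matrix.
A² = [[4, 1, 1, 2, 0], [1, 2, 2, 1, 1], [1, 2, 2, 1, 1], [2, 1, 1, 3, 1], [0, 1, 1, 1, 1]]
A³ = [[4, 6, 6, 6, 4], [6, 2, 2, 5, 1], [6, 2, 2, 5, 1], [6, 5, 5, 4, 2], [4, 1, 1, 2, 0]]
A⁴ = [[22, 10, 10, 16, 4], [10, 11, 11, 10, 6], [10, 11, 11, 10, 6], [16, 10, 10, 16, 6], [4, 6, 6, 6, 4]]

4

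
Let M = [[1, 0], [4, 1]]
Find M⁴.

M = I + N where N = [[0, 0], [4, 0]] is strictly lower-triangular, so N² = 0.
(I + N)⁴ = I + 4·N = [[1, 0], [16, 1]].

[[1, 0], [16, 1]]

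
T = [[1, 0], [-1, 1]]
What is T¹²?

[[1, 0], [-12, 1]]

T = I + N where N = [[0, 0], [-1, 0]] is strictly lower-triangular, so N² = 0.
(I + N)¹² = I + 12·N = [[1, 0], [-12, 1]].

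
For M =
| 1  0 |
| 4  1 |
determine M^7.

M = I + N where N = [[0, 0], [4, 0]] is strictly lower-triangular, so N^2 = 0.
(I + N)^7 = I + 7·N = [[1, 0], [28, 1]].

[[1, 0], [28, 1]]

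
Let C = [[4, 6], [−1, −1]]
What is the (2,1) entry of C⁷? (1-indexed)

tr C = 3 and det C = 2, so the characteristic polynomial is λ² − (3)λ + (2) with roots 2 and 1.
Eigenvectors give P = [[−3, 2], [1, −1]] with P⁻¹ = [[−1, −2], [−1, −3]], and C = P·diag(2, 1)·P⁻¹.
Then C⁷ = P·diag(128, 1)·P⁻¹ = [[−384, 2], [128, −1]] · [[−1, −2], [−1, −3]] = [[382, 762], [−127, −253]].

−127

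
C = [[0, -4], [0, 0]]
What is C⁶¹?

C is strictly triangular, hence nilpotent: C² = 0, so C⁶¹ = 0.

[[0, 0], [0, 0]]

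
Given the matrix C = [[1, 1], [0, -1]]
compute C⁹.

[[1, 1], [0, -1]]

C² = I (check: tr C = 0 and det C = -1), so C⁹ = C since 9 is odd.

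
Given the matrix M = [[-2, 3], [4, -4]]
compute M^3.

M^2 = [[16, -18], [-24, 28]]
M^3 = [[-104, 120], [160, -184]]

[[-104, 120], [160, -184]]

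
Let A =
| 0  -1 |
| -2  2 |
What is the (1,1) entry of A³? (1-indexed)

A² = [[2, -2], [-4, 6]]
A³ = [[4, -6], [-12, 16]]

4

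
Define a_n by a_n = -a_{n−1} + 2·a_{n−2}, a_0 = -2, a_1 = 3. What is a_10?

With companion matrix M = [[-1, 2], [1, 0]], [a_n, a_{n−1}]ᵀ = M·[a_{n−1}, a_{n−2}]ᵀ, so [a_10, a_9]ᵀ = M⁹·[a_1, a_0]ᵀ.
M⁹ = [[-341, 342], [171, -170]], giving [a_10, a_9]ᵀ = [[-1707], [853]].

-1707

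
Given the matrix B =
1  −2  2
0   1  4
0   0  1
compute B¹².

B = I + N where N = [[0, −2, 2], [0, 0, 4], [0, 0, 0]] is strictly upper-triangular, so N³ = 0.
(I + N)¹² = I + 12·N + 66·N² = [[1, −24, −504], [0, 1, 48], [0, 0, 1]].

[[1, −24, −504], [0, 1, 48], [0, 0, 1]]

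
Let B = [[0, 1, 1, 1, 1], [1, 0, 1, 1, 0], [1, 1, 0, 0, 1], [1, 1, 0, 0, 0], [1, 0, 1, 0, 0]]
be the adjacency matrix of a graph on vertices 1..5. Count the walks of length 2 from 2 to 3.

The number of length-2 walks from vertex 2 to vertex 3 is entry (2,3) of B², where B is the adjacency matrix.
B² = [[4, 2, 2, 1, 1], [2, 3, 1, 1, 2], [2, 1, 3, 2, 1], [1, 1, 2, 2, 1], [1, 2, 1, 1, 2]]

1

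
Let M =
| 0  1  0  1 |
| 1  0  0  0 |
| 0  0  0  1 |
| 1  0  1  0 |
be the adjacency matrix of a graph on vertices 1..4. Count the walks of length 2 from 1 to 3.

The number of length-2 walks from vertex 1 to vertex 3 is entry (1,3) of M², where M is the adjacency matrix.
M² = [[2, 0, 1, 0], [0, 1, 0, 1], [1, 0, 1, 0], [0, 1, 0, 2]]

1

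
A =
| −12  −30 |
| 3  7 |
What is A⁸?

[[63306, 189150], [−18915, −56489]]

tr A = −5 and det A = 6, so the characteristic polynomial is λ² − (−5)λ + (6) with roots −2 and −3.
Eigenvectors give P = [[−3, −10], [1, 3]] with P⁻¹ = [[3, 10], [−1, −3]], and A = P·diag(−2, −3)·P⁻¹.
Then A⁸ = P·diag(256, 6561)·P⁻¹ = [[−768, −65610], [256, 19683]] · [[3, 10], [−1, −3]] = [[63306, 189150], [−18915, −56489]].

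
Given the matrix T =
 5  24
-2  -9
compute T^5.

[[725, 2904], [-242, -969]]

tr T = -4 and det T = 3, so the characteristic polynomial is λ² − (-4)λ + (3) with roots -3 and -1.
Eigenvectors give P = [[-3, -4], [1, 1]] with P⁻¹ = [[1, 4], [-1, -3]], and T = P·diag(-3, -1)·P⁻¹.
Then T^5 = P·diag(-243, -1)·P⁻¹ = [[729, 4], [-243, -1]] · [[1, 4], [-1, -3]] = [[725, 2904], [-242, -969]].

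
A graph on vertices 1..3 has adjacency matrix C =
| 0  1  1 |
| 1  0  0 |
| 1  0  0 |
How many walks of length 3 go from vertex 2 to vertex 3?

The number of length-3 walks from vertex 2 to vertex 3 is entry (2,3) of C³, where C is the adjacency matrix.
C² = [[2, 0, 0], [0, 1, 1], [0, 1, 1]]
C³ = [[0, 2, 2], [2, 0, 0], [2, 0, 0]]

0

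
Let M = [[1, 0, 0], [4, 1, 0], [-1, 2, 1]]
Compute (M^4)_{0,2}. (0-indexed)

M = I + N where N = [[0, 0, 0], [4, 0, 0], [-1, 2, 0]] is strictly lower-triangular, so N^3 = 0.
(I + N)^4 = I + 4·N + 6·N^2 = [[1, 0, 0], [16, 1, 0], [44, 8, 1]].

0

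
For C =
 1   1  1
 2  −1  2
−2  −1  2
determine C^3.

C^2 = [[1, −1, 5], [−4, 1, 4], [−8, −3, 0]]
C^3 = [[−11, −3, 9], [−10, −9, 6], [−14, −5, −14]]

[[−11, −3, 9], [−10, −9, 6], [−14, −5, −14]]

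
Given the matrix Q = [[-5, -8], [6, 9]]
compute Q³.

[[-77, -104], [78, 105]]

tr Q = 4 and det Q = 3, so the characteristic polynomial is λ² − (4)λ + (3) with roots 3 and 1.
Eigenvectors give P = [[1, 4], [-1, -3]] with P⁻¹ = [[-3, -4], [1, 1]], and Q = P·diag(3, 1)·P⁻¹.
Then Q³ = P·diag(27, 1)·P⁻¹ = [[27, 4], [-27, -3]] · [[-3, -4], [1, 1]] = [[-77, -104], [78, 105]].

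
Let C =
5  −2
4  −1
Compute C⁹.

tr C = 4 and det C = 3, so the characteristic polynomial is λ² − (4)λ + (3) with roots 1 and 3.
Eigenvectors give P = [[−1, 1], [−2, 1]] with P⁻¹ = [[1, −1], [2, −1]], and C = P·diag(1, 3)·P⁻¹.
Then C⁹ = P·diag(1, 19683)·P⁻¹ = [[−1, 19683], [−2, 19683]] · [[1, −1], [2, −1]] = [[39365, −19682], [39364, −19681]].

[[39365, −19682], [39364, −19681]]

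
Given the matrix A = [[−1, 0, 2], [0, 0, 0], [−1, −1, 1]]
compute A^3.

[[1, 0, −2], [0, 0, 0], [1, 1, −1]]

A^2 = [[−1, −2, 0], [0, 0, 0], [0, −1, −1]]
A^3 = [[1, 0, −2], [0, 0, 0], [1, 1, −1]]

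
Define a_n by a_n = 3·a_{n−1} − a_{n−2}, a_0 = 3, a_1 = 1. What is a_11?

−2584

With companion matrix C = [[3, −1], [1, 0]], [a_n, a_{n−1}]ᵀ = C·[a_{n−1}, a_{n−2}]ᵀ, so [a_11, a_10]ᵀ = C¹⁰·[a_1, a_0]ᵀ.
C¹⁰ = [[17711, −6765], [6765, −2584]], giving [a_11, a_10]ᵀ = [[−2584], [−987]].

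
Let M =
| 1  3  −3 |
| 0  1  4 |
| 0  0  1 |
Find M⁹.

M = I + N where N = [[0, 3, −3], [0, 0, 4], [0, 0, 0]] is strictly upper-triangular, so N³ = 0.
(I + N)⁹ = I + 9·N + 36·N² = [[1, 27, 405], [0, 1, 36], [0, 0, 1]].

[[1, 27, 405], [0, 1, 36], [0, 0, 1]]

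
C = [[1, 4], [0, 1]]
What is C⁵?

C = I + N where N = [[0, 4], [0, 0]] is strictly upper-triangular, so N² = 0.
(I + N)⁵ = I + 5·N = [[1, 20], [0, 1]].

[[1, 20], [0, 1]]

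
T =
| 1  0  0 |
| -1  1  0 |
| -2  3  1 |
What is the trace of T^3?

T = I + N where N = [[0, 0, 0], [-1, 0, 0], [-2, 3, 0]] is strictly lower-triangular, so N^3 = 0.
(I + N)^3 = I + 3·N + 3·N^2 = [[1, 0, 0], [-3, 1, 0], [-15, 9, 1]].

3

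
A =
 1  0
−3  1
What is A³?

A = I + N where N = [[0, 0], [−3, 0]] is strictly lower-triangular, so N² = 0.
(I + N)³ = I + 3·N = [[1, 0], [−9, 1]].

[[1, 0], [−9, 1]]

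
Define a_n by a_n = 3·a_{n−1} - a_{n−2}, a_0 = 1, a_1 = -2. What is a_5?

-131

With companion matrix B = [[3, -1], [1, 0]], [a_n, a_{n−1}]ᵀ = B·[a_{n−1}, a_{n−2}]ᵀ, so [a_5, a_4]ᵀ = B⁴·[a_1, a_0]ᵀ.
B⁴ = [[55, -21], [21, -8]], giving [a_5, a_4]ᵀ = [[-131], [-50]].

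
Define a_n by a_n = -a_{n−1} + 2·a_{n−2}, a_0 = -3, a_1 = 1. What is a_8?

With companion matrix M = [[-1, 2], [1, 0]], [a_n, a_{n−1}]ᵀ = M·[a_{n−1}, a_{n−2}]ᵀ, so [a_8, a_7]ᵀ = M⁷·[a_1, a_0]ᵀ.
M⁷ = [[-85, 86], [43, -42]], giving [a_8, a_7]ᵀ = [[-343], [169]].

-343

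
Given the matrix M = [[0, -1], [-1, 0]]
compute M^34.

M² = I (check: tr M = 0 and det M = -1), so M^34 = I since 34 is even.

[[1, 0], [0, 1]]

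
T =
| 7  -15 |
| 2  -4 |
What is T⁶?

[[379, -945], [126, -314]]

tr T = 3 and det T = 2, so the characteristic polynomial is λ² − (3)λ + (2) with roots 2 and 1.
Eigenvectors give P = [[-3, 5], [-1, 2]] with P⁻¹ = [[-2, 5], [-1, 3]], and T = P·diag(2, 1)·P⁻¹.
Then T⁶ = P·diag(64, 1)·P⁻¹ = [[-192, 5], [-64, 2]] · [[-2, 5], [-1, 3]] = [[379, -945], [126, -314]].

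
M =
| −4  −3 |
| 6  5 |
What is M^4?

tr M = 1 and det M = −2, so the characteristic polynomial is λ² − (1)λ + (−2) with roots 2 and −1.
Eigenvectors give P = [[−1, −1], [2, 1]] with P⁻¹ = [[1, 1], [−2, −1]], and M = P·diag(2, −1)·P⁻¹.
Then M^4 = P·diag(16, 1)·P⁻¹ = [[−16, −1], [32, 1]] · [[1, 1], [−2, −1]] = [[−14, −15], [30, 31]].

[[−14, −15], [30, 31]]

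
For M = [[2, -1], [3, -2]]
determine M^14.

[[1, 0], [0, 1]]

M² = I (check: tr M = 0 and det M = -1), so M^14 = I since 14 is even.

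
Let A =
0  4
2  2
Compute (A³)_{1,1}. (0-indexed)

A² = [[8, 8], [4, 12]]
A³ = [[16, 48], [24, 40]]

40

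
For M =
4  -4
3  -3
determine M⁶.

M² = M (a projection; rank 1, trace 1), so M⁶ = M.

[[4, -4], [3, -3]]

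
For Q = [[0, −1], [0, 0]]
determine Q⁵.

[[0, 0], [0, 0]]

Q is strictly triangular, hence nilpotent: Q² = 0, so Q⁵ = 0.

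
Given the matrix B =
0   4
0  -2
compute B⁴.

B² = [[0, -8], [0, 4]]
B³ = [[0, 16], [0, -8]]
B⁴ = [[0, -32], [0, 16]]

[[0, -32], [0, 16]]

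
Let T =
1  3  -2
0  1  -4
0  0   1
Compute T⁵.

T = I + N where N = [[0, 3, -2], [0, 0, -4], [0, 0, 0]] is strictly upper-triangular, so N³ = 0.
(I + N)⁵ = I + 5·N + 10·N² = [[1, 15, -130], [0, 1, -20], [0, 0, 1]].

[[1, 15, -130], [0, 1, -20], [0, 0, 1]]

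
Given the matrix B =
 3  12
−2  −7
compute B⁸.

tr B = −4 and det B = 3, so the characteristic polynomial is λ² − (−4)λ + (3) with roots −1 and −3.
Eigenvectors give P = [[−3, 2], [1, −1]] with P⁻¹ = [[−1, −2], [−1, −3]], and B = P·diag(−1, −3)·P⁻¹.
Then B⁸ = P·diag(1, 6561)·P⁻¹ = [[−3, 13122], [1, −6561]] · [[−1, −2], [−1, −3]] = [[−13119, −39360], [6560, 19681]].

[[−13119, −39360], [6560, 19681]]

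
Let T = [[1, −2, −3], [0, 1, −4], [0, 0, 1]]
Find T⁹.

[[1, −18, 261], [0, 1, −36], [0, 0, 1]]

T = I + N where N = [[0, −2, −3], [0, 0, −4], [0, 0, 0]] is strictly upper-triangular, so N³ = 0.
(I + N)⁹ = I + 9·N + 36·N² = [[1, −18, 261], [0, 1, −36], [0, 0, 1]].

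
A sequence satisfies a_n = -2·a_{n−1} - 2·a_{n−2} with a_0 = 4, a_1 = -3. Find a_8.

64

With companion matrix T = [[-2, -2], [1, 0]], [a_n, a_{n−1}]ᵀ = T·[a_{n−1}, a_{n−2}]ᵀ, so [a_8, a_7]ᵀ = T⁷·[a_1, a_0]ᵀ.
T⁷ = [[0, 16], [-8, -16]], giving [a_8, a_7]ᵀ = [[64], [-40]].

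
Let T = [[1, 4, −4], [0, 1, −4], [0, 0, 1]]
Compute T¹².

[[1, 48, −1104], [0, 1, −48], [0, 0, 1]]

T = I + N where N = [[0, 4, −4], [0, 0, −4], [0, 0, 0]] is strictly upper-triangular, so N³ = 0.
(I + N)¹² = I + 12·N + 66·N² = [[1, 48, −1104], [0, 1, −48], [0, 0, 1]].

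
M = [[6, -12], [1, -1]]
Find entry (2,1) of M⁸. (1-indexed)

tr M = 5 and det M = 6, so the characteristic polynomial is λ² − (5)λ + (6) with roots 2 and 3.
Eigenvectors give P = [[3, 4], [1, 1]] with P⁻¹ = [[-1, 4], [1, -3]], and M = P·diag(2, 3)·P⁻¹.
Then M⁸ = P·diag(256, 6561)·P⁻¹ = [[768, 26244], [256, 6561]] · [[-1, 4], [1, -3]] = [[25476, -75660], [6305, -18659]].

6305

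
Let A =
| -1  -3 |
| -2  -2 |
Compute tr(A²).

17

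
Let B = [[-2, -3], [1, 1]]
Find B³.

[[1, 0], [0, 1]]

B² = [[1, 3], [-1, -2]]
B³ = [[1, 0], [0, 1]]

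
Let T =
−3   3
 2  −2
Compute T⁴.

T² = [[15, −15], [−10, 10]]
T³ = [[−75, 75], [50, −50]]
T⁴ = [[375, −375], [−250, 250]]

[[375, −375], [−250, 250]]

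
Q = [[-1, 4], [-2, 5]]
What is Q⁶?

[[-727, 1456], [-728, 1457]]

tr Q = 4 and det Q = 3, so the characteristic polynomial is λ² − (4)λ + (3) with roots 1 and 3.
Eigenvectors give P = [[-2, 1], [-1, 1]] with P⁻¹ = [[-1, 1], [-1, 2]], and Q = P·diag(1, 3)·P⁻¹.
Then Q⁶ = P·diag(1, 729)·P⁻¹ = [[-2, 729], [-1, 729]] · [[-1, 1], [-1, 2]] = [[-727, 1456], [-728, 1457]].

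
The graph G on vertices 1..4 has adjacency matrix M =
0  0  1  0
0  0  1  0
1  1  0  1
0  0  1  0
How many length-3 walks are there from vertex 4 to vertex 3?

3

The number of length-3 walks from vertex 4 to vertex 3 is entry (4,3) of M³, where M is the adjacency matrix.
M² = [[1, 1, 0, 1], [1, 1, 0, 1], [0, 0, 3, 0], [1, 1, 0, 1]]
M³ = [[0, 0, 3, 0], [0, 0, 3, 0], [3, 3, 0, 3], [0, 0, 3, 0]]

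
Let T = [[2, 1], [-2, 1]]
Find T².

[[2, 3], [-6, -1]]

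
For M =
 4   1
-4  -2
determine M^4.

M^2 = [[12, 2], [-8, 0]]
M^3 = [[40, 8], [-32, -8]]
M^4 = [[128, 24], [-96, -16]]

[[128, 24], [-96, -16]]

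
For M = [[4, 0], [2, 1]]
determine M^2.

[[16, 0], [10, 1]]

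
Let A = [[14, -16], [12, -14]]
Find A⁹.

tr A = 0 and det A = -4, so the characteristic polynomial is λ² − (0)λ + (-4) with roots -2 and 2.
Eigenvectors give P = [[1, -4], [1, -3]] with P⁻¹ = [[-3, 4], [-1, 1]], and A = P·diag(-2, 2)·P⁻¹.
Then A⁹ = P·diag(-512, 512)·P⁻¹ = [[-512, -2048], [-512, -1536]] · [[-3, 4], [-1, 1]] = [[3584, -4096], [3072, -3584]].

[[3584, -4096], [3072, -3584]]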